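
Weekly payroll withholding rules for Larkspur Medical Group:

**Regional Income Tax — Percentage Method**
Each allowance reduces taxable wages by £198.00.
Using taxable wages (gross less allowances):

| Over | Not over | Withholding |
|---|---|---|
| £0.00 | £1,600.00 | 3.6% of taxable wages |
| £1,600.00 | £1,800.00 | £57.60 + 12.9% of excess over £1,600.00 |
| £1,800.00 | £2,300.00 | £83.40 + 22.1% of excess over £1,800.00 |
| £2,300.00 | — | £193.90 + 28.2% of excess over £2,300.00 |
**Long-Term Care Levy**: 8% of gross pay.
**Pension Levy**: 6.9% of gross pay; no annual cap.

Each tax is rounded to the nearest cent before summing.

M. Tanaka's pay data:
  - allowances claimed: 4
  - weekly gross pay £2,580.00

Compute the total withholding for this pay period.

Regional Income Tax: taxable = £2,580.00 − 4×£198.00 = £1,788.00
  £57.60 + 12.9% × (£1,788.00 − £1,600.00) = £57.60 + 12.9% × £188.00 = £81.85
Long-Term Care Levy: 8% × £2,580.00 = £206.40
Pension Levy: 6.9% × £2,580.00 = £178.02
Total: £81.85 + £206.40 + £178.02 = £466.27

£466.27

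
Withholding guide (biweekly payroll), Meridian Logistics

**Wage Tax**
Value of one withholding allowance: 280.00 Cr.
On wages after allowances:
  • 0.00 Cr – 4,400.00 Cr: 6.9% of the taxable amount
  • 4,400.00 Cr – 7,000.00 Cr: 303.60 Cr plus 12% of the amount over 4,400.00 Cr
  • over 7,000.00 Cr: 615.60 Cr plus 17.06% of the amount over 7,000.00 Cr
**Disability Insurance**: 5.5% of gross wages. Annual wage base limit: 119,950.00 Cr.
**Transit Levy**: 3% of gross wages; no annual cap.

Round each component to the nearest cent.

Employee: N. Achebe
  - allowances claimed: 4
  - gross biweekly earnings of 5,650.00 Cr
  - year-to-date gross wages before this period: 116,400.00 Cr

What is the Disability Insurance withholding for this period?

195.25 Cr

Disability Insurance: cap 119,950.00 Cr − YTD 116,400.00 Cr = 3,550.00 Cr subject; 5.5% × 3,550.00 Cr = 195.25 Cr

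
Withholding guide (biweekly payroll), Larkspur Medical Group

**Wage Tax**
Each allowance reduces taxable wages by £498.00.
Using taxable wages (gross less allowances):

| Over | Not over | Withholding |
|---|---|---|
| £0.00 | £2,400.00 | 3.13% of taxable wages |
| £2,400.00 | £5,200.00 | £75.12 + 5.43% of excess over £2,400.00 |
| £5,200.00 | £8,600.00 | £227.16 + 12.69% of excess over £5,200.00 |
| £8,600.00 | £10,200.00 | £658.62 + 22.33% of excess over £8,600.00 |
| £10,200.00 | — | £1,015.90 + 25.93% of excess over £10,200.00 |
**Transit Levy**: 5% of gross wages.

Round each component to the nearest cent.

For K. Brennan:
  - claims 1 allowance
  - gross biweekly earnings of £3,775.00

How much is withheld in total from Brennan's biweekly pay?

Wage Tax: taxable = £3,775.00 − 1×£498.00 = £3,277.00
  £75.12 + 5.43% × (£3,277.00 − £2,400.00) = £75.12 + 5.43% × £877.00 = £122.74
Transit Levy: 5% × £3,775.00 = £188.75
Total: £122.74 + £188.75 = £311.49

£311.49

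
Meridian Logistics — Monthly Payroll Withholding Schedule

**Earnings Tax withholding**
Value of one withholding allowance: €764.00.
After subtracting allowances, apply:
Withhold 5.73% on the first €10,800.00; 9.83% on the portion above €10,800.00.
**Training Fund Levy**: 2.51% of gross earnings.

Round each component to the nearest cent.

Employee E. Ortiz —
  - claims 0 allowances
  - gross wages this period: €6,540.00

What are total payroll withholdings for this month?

Earnings Tax: taxable = €6,540.00
  5.73% × €6,540.00 = €374.74
Training Fund Levy: 2.51% × €6,540.00 = €164.15
Total: €374.74 + €164.15 = €538.89

€538.89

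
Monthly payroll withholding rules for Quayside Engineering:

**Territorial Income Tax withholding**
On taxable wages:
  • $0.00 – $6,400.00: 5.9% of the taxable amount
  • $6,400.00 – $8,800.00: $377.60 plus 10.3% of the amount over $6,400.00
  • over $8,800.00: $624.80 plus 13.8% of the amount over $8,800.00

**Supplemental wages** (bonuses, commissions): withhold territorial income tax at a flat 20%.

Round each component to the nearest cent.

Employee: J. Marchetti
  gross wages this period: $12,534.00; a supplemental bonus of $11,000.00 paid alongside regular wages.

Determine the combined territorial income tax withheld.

$3,340.09

Territorial Income Tax: taxable = $12,534.00
  $624.80 + 13.8% × ($12,534.00 − $8,800.00) = $624.80 + 13.8% × $3,734.00 = $1,140.09
Supplemental (20% flat on bonus): 20% × $11,000.00 = $2,200.00
Total territorial income tax: $1,140.09 + $2,200.00 = $3,340.09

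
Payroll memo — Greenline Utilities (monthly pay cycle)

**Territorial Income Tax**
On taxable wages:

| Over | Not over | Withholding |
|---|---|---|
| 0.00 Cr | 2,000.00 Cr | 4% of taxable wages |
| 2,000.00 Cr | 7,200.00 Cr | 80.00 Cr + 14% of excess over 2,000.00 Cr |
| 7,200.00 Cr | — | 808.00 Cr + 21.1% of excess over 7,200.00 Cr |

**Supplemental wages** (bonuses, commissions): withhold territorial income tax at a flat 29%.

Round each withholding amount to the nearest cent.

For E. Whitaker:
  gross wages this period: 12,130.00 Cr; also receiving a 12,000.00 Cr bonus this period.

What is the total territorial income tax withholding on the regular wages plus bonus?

5,328.23 Cr

Territorial Income Tax: taxable = 12,130.00 Cr
  808.00 Cr + 21.1% × (12,130.00 Cr − 7,200.00 Cr) = 808.00 Cr + 21.1% × 4,930.00 Cr = 1,848.23 Cr
Supplemental (29% flat on bonus): 29% × 12,000.00 Cr = 3,480.00 Cr
Total territorial income tax: 1,848.23 Cr + 3,480.00 Cr = 5,328.23 Cr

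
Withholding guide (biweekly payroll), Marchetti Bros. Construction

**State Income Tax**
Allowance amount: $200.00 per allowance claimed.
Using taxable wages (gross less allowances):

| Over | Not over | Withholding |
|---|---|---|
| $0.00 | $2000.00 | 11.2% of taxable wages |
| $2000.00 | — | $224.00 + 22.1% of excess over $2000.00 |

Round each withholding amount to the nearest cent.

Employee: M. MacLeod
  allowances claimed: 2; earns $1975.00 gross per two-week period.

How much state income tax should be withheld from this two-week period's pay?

State Income Tax: taxable = $1975.00 − 2×$200.00 = $1575.00
  11.2% × $1575.00 = $176.40

$176.40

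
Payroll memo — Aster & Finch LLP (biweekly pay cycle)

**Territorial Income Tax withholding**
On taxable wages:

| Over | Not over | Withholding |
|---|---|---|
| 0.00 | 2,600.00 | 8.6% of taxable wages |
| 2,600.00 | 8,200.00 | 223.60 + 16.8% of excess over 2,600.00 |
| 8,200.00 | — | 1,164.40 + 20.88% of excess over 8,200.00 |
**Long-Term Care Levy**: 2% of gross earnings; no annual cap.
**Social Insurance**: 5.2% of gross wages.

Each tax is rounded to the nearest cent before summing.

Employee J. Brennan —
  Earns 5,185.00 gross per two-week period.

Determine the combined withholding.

1,031.20

Territorial Income Tax: taxable = 5,185.00
  223.60 + 16.8% × (5,185.00 − 2,600.00) = 223.60 + 16.8% × 2,585.00 = 657.88
Long-Term Care Levy: 2% × 5,185.00 = 103.70
Social Insurance: 5.2% × 5,185.00 = 269.62
Total: 657.88 + 103.70 + 269.62 = 1,031.20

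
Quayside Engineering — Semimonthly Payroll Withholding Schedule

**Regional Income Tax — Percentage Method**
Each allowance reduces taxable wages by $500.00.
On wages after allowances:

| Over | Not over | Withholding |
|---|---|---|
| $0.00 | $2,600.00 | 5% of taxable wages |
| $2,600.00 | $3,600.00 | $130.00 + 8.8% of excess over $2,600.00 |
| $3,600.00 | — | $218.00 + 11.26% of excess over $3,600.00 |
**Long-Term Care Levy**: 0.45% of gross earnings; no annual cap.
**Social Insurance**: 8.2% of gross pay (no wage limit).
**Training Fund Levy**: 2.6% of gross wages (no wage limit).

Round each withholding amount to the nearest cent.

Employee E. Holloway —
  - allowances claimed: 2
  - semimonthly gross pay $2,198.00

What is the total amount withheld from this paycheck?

Regional Income Tax: taxable = $2,198.00 − 2×$500.00 = $1,198.00
  5% × $1,198.00 = $59.90
Long-Term Care Levy: 0.45% × $2,198.00 = $9.89
Social Insurance: 8.2% × $2,198.00 = $180.24
Training Fund Levy: 2.6% × $2,198.00 = $57.15
Total: $59.90 + $9.89 + $180.24 + $57.15 = $307.18

$307.18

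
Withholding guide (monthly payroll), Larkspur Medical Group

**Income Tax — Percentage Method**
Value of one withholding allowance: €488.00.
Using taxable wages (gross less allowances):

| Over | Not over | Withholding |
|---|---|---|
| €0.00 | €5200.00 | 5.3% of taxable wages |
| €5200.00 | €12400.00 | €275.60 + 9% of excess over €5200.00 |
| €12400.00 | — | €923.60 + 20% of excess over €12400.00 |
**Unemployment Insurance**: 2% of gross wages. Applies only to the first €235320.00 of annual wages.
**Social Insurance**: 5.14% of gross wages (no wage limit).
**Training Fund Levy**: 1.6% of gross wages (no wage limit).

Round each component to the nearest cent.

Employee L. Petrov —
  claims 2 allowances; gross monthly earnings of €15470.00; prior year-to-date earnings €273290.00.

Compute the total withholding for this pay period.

€2385.08

Income Tax: taxable = €15470.00 − 2×€488.00 = €14494.00
  €923.60 + 20% × (€14494.00 − €12400.00) = €923.60 + 20% × €2094.00 = €1342.40
Unemployment Insurance: YTD €273290.00 ≥ cap €235320.00 → €0.00
Social Insurance: 5.14% × €15470.00 = €795.16
Training Fund Levy: 1.6% × €15470.00 = €247.52
Total: €1342.40 + €0.00 + €795.16 + €247.52 = €2385.08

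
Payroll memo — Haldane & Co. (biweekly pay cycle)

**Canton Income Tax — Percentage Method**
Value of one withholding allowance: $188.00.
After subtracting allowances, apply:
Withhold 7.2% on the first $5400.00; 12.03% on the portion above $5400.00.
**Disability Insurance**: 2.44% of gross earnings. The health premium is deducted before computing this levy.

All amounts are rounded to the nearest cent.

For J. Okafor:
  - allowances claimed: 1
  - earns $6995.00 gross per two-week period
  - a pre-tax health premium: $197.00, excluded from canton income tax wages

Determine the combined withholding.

$700.23

Canton Income Tax: taxable = $6995.00 − $197.00 − 1×$188.00 = $6610.00
  $388.80 + 12.03% × ($6610.00 − $5400.00) = $388.80 + 12.03% × $1210.00 = $534.36
Disability Insurance: 2.44% × $6798.00 = $165.87
Total: $534.36 + $165.87 = $700.23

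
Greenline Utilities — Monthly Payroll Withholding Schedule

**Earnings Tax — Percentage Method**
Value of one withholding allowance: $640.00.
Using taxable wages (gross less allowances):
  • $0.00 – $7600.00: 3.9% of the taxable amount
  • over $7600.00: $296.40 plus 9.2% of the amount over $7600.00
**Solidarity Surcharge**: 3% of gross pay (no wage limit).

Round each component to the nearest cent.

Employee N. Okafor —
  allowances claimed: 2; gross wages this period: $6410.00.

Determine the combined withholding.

Earnings Tax: taxable = $6410.00 − 2×$640.00 = $5130.00
  3.9% × $5130.00 = $200.07
Solidarity Surcharge: 3% × $6410.00 = $192.30
Total: $200.07 + $192.30 = $392.37

$392.37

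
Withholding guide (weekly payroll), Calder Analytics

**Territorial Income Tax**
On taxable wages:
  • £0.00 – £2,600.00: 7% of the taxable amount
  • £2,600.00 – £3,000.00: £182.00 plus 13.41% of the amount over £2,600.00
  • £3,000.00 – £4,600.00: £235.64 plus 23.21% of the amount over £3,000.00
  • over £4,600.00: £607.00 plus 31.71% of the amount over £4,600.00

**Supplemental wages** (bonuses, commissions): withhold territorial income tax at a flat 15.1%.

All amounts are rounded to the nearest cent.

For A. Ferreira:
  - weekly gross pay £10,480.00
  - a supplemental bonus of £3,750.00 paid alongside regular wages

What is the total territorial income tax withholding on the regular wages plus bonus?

£3,037.80

Territorial Income Tax: taxable = £10,480.00
  £607.00 + 31.71% × (£10,480.00 − £4,600.00) = £607.00 + 31.71% × £5,880.00 = £2,471.55
Supplemental (15.1% flat on bonus): 15.1% × £3,750.00 = £566.25
Total territorial income tax: £2,471.55 + £566.25 = £3,037.80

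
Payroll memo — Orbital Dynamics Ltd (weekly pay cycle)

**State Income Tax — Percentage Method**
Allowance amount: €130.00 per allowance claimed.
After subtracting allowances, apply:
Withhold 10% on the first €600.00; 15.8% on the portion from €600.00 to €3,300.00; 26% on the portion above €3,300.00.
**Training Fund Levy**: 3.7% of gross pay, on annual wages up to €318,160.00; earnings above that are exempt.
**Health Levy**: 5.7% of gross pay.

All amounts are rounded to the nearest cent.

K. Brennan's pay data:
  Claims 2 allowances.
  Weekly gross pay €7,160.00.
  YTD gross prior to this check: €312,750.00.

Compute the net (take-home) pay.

€5,129.11

State Income Tax: taxable = €7,160.00 − 2×€130.00 = €6,900.00
  €486.60 + 26% × (€6,900.00 − €3,300.00) = €486.60 + 26% × €3,600.00 = €1,422.60
Training Fund Levy: cap €318,160.00 − YTD €312,750.00 = €5,410.00 subject; 3.7% × €5,410.00 = €200.17
Health Levy: 5.7% × €7,160.00 = €408.12
Total withheld: €1,422.60 + €200.17 + €408.12 = €2,030.89
Net pay: €7,160.00 − €2,030.89 = €5,129.11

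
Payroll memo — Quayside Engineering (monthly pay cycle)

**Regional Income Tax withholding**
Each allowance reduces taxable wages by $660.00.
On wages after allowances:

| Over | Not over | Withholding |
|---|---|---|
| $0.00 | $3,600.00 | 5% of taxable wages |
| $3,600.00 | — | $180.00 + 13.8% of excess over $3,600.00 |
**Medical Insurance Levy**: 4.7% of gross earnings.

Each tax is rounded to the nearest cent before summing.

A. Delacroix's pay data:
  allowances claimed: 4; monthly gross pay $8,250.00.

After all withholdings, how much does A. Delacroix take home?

Regional Income Tax: taxable = $8,250.00 − 4×$660.00 = $5,610.00
  $180.00 + 13.8% × ($5,610.00 − $3,600.00) = $180.00 + 13.8% × $2,010.00 = $457.38
Medical Insurance Levy: 4.7% × $8,250.00 = $387.75
Total withheld: $457.38 + $387.75 = $845.13
Net pay: $8,250.00 − $845.13 = $7,404.87

$7,404.87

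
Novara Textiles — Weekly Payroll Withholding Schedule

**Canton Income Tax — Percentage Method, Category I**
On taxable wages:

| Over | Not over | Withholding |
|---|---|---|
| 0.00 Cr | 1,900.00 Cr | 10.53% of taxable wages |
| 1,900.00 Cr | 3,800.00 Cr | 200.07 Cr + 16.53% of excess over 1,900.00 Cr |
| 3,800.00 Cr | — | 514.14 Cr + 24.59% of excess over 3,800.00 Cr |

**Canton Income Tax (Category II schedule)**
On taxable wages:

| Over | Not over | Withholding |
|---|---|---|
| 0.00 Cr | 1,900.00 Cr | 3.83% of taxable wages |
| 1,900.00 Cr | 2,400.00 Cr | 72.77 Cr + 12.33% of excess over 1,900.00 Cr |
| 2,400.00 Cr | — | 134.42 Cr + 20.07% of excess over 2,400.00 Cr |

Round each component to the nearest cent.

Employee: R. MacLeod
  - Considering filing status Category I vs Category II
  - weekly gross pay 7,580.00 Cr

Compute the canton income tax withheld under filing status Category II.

Canton Income Tax (Category II): taxable = 7,580.00 Cr
  134.42 Cr + 20.07% × (7,580.00 Cr − 2,400.00 Cr) = 134.42 Cr + 20.07% × 5,180.00 Cr = 1,174.05 Cr

1,174.05 Cr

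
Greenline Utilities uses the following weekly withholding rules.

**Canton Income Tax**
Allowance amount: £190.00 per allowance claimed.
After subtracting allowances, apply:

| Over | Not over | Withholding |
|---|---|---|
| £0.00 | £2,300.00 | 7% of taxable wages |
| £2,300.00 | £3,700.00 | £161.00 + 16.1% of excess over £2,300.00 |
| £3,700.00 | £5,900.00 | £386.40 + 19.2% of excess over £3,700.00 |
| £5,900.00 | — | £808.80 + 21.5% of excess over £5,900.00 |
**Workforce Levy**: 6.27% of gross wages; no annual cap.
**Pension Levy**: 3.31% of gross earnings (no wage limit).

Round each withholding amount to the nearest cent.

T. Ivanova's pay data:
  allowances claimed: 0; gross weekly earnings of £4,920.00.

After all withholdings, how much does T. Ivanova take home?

£3,828.03

Canton Income Tax: taxable = £4,920.00
  £386.40 + 19.2% × (£4,920.00 − £3,700.00) = £386.40 + 19.2% × £1,220.00 = £620.64
Workforce Levy: 6.27% × £4,920.00 = £308.48
Pension Levy: 3.31% × £4,920.00 = £162.85
Total withheld: £620.64 + £308.48 + £162.85 = £1,091.97
Net pay: £4,920.00 − £1,091.97 = £3,828.03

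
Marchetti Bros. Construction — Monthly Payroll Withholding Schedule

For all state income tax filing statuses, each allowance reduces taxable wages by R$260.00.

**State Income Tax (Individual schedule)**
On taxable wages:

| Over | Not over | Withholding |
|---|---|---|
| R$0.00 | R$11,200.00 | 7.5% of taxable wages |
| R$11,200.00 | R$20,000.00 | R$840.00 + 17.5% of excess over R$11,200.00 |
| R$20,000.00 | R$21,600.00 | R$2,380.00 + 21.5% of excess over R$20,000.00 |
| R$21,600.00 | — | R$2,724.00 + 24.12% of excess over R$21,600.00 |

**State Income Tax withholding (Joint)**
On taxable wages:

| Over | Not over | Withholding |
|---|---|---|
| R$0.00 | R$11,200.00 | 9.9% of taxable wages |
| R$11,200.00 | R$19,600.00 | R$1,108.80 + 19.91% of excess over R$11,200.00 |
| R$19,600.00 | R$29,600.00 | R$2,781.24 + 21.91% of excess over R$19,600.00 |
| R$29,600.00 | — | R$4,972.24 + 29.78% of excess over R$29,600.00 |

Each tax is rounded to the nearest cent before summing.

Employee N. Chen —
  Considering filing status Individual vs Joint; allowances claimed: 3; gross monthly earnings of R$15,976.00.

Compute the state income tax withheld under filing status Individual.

State Income Tax (Individual): taxable = R$15,976.00 − 3×R$260.00 = R$15,196.00
  R$840.00 + 17.5% × (R$15,196.00 − R$11,200.00) = R$840.00 + 17.5% × R$3,996.00 = R$1,539.30

R$1,539.30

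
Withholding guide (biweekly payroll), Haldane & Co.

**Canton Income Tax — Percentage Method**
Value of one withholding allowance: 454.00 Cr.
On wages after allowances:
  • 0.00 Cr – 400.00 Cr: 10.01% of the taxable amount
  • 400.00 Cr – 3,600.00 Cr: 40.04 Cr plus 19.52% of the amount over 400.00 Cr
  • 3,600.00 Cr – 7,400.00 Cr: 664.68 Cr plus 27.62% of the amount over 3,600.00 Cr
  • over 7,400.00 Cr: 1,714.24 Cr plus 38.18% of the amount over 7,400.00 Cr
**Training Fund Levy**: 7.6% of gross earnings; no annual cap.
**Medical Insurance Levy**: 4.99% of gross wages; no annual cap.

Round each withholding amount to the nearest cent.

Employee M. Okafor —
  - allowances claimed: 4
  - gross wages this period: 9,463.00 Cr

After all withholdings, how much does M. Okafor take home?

6,463.07 Cr

Canton Income Tax: taxable = 9,463.00 Cr − 4×454.00 Cr = 7,647.00 Cr
  1,714.24 Cr + 38.18% × (7,647.00 Cr − 7,400.00 Cr) = 1,714.24 Cr + 38.18% × 247.00 Cr = 1,808.54 Cr
Training Fund Levy: 7.6% × 9,463.00 Cr = 719.19 Cr
Medical Insurance Levy: 4.99% × 9,463.00 Cr = 472.20 Cr
Total withheld: 1,808.54 Cr + 719.19 Cr + 472.20 Cr = 2,999.93 Cr
Net pay: 9,463.00 Cr − 2,999.93 Cr = 6,463.07 Cr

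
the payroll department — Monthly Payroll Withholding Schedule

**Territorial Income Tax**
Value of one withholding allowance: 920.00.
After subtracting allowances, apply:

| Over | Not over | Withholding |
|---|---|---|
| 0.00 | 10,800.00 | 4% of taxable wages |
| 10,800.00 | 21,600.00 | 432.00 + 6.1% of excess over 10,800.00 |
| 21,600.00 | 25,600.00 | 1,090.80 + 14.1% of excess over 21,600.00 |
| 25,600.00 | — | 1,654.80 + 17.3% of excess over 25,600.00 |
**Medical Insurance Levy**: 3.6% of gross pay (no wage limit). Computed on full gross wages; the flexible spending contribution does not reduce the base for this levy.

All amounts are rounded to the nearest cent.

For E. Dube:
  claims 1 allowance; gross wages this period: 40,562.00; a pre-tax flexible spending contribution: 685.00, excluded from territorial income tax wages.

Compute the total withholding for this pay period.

Territorial Income Tax: taxable = 40,562.00 − 685.00 − 1×920.00 = 38,957.00
  1,654.80 + 17.3% × (38,957.00 − 25,600.00) = 1,654.80 + 17.3% × 13,357.00 = 3,965.56
Medical Insurance Levy: 3.6% × 40,562.00 = 1,460.23
Total: 3,965.56 + 1,460.23 = 5,425.79

5,425.79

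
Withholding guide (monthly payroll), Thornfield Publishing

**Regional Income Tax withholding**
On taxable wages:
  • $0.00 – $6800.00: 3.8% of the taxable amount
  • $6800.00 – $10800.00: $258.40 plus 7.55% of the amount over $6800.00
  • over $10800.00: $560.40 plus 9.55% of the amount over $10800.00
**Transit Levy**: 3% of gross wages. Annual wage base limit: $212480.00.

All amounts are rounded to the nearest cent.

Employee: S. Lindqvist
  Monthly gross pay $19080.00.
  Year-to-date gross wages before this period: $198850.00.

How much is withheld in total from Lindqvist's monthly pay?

Regional Income Tax: taxable = $19080.00
  $560.40 + 9.55% × ($19080.00 − $10800.00) = $560.40 + 9.55% × $8280.00 = $1351.14
Transit Levy: cap $212480.00 − YTD $198850.00 = $13630.00 subject; 3% × $13630.00 = $408.90
Total: $1351.14 + $408.90 = $1760.04

$1760.04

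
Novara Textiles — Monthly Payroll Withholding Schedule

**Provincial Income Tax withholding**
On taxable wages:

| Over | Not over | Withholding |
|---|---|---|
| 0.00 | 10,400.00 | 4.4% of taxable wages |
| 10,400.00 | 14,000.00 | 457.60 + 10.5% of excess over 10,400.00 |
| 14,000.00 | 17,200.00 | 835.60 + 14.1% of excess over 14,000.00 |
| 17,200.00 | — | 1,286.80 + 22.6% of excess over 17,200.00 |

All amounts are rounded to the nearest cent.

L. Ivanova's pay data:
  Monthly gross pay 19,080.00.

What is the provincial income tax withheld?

Provincial Income Tax: taxable = 19,080.00
  1,286.80 + 22.6% × (19,080.00 − 17,200.00) = 1,286.80 + 22.6% × 1,880.00 = 1,711.68

1,711.68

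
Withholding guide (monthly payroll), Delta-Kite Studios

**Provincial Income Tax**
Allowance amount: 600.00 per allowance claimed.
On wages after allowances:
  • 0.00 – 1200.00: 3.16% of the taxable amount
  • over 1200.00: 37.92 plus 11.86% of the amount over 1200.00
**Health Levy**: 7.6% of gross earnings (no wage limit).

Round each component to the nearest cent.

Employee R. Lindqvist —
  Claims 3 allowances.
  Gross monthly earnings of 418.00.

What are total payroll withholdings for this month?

31.77

Provincial Income Tax: taxable = 418.00 − 3×600.00 = -1382.00
  Taxable ≤ 0 → 0.00
Health Levy: 7.6% × 418.00 = 31.77
Total: 0.00 + 31.77 = 31.77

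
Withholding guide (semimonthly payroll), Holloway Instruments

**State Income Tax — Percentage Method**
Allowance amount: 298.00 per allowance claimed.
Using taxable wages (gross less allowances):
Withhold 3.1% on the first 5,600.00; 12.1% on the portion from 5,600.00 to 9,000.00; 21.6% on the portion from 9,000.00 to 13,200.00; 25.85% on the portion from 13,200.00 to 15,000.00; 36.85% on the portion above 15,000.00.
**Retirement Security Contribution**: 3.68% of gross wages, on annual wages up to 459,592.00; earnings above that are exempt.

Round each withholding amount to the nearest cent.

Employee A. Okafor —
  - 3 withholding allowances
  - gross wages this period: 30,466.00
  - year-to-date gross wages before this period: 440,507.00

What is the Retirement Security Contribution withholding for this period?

Retirement Security Contribution: cap 459,592.00 − YTD 440,507.00 = 19,085.00 subject; 3.68% × 19,085.00 = 702.33

702.33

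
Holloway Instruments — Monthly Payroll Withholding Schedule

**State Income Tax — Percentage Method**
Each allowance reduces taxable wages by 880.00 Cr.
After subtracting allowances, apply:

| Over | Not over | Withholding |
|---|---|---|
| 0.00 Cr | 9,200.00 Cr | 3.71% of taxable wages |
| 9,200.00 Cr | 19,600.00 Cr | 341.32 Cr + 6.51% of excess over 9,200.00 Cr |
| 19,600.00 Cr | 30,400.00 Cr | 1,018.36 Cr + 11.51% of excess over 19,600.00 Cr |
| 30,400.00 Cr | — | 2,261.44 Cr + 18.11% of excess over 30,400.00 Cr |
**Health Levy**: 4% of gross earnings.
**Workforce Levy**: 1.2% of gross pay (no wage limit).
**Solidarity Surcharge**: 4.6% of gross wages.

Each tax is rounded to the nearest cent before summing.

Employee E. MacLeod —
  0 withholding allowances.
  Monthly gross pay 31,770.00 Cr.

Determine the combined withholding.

5,623.01 Cr

State Income Tax: taxable = 31,770.00 Cr
  2,261.44 Cr + 18.11% × (31,770.00 Cr − 30,400.00 Cr) = 2,261.44 Cr + 18.11% × 1,370.00 Cr = 2,509.55 Cr
Health Levy: 4% × 31,770.00 Cr = 1,270.80 Cr
Workforce Levy: 1.2% × 31,770.00 Cr = 381.24 Cr
Solidarity Surcharge: 4.6% × 31,770.00 Cr = 1,461.42 Cr
Total: 2,509.55 Cr + 1,270.80 Cr + 381.24 Cr + 1,461.42 Cr = 5,623.01 Cr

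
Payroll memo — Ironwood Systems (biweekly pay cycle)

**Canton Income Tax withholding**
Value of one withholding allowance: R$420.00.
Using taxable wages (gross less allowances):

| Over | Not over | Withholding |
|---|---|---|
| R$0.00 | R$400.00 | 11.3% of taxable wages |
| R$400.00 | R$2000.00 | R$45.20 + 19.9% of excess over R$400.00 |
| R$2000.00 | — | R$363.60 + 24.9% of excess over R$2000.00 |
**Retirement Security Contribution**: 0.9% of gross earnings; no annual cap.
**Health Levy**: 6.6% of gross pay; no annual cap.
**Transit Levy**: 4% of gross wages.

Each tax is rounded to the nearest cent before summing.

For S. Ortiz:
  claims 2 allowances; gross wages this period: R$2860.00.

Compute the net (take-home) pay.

R$2162.52

Canton Income Tax: taxable = R$2860.00 − 2×R$420.00 = R$2020.00
  R$363.60 + 24.9% × (R$2020.00 − R$2000.00) = R$363.60 + 24.9% × R$20.00 = R$368.58
Retirement Security Contribution: 0.9% × R$2860.00 = R$25.74
Health Levy: 6.6% × R$2860.00 = R$188.76
Transit Levy: 4% × R$2860.00 = R$114.40
Total withheld: R$368.58 + R$25.74 + R$188.76 + R$114.40 = R$697.48
Net pay: R$2860.00 − R$697.48 = R$2162.52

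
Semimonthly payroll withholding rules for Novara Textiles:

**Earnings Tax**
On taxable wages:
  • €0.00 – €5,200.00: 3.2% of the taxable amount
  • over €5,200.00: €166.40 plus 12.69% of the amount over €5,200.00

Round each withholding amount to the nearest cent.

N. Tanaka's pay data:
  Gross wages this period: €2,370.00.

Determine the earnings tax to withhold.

Earnings Tax: taxable = €2,370.00
  3.2% × €2,370.00 = €75.84

€75.84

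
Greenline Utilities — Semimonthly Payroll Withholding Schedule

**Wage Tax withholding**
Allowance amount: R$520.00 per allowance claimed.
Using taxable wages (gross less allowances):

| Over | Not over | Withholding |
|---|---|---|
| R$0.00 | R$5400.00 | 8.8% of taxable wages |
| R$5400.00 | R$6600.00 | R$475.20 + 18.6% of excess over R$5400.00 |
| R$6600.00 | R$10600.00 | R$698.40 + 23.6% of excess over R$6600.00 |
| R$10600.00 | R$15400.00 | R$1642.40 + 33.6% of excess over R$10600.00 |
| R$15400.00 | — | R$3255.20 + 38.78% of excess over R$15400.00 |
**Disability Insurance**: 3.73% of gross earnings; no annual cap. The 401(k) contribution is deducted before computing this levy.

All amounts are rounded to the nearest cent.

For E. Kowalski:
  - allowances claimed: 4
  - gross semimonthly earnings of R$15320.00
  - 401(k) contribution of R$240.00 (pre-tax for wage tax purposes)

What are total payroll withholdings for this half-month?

R$3011.28

Wage Tax: taxable = R$15320.00 − R$240.00 − 4×R$520.00 = R$13000.00
  R$1642.40 + 33.6% × (R$13000.00 − R$10600.00) = R$1642.40 + 33.6% × R$2400.00 = R$2448.80
Disability Insurance: 3.73% × R$15080.00 = R$562.48
Total: R$2448.80 + R$562.48 = R$3011.28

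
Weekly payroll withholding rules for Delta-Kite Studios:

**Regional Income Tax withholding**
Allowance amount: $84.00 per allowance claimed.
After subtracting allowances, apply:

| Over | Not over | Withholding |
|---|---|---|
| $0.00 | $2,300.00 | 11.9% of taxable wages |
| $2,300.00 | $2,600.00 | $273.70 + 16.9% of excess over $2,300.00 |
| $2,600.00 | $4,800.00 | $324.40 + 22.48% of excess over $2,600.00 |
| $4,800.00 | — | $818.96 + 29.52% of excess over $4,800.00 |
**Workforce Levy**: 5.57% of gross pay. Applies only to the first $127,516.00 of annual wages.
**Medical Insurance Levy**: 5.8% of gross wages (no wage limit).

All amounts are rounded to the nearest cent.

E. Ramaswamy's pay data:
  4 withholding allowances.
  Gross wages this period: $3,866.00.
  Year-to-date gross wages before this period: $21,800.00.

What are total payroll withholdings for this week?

Regional Income Tax: taxable = $3,866.00 − 4×$84.00 = $3,530.00
  $324.40 + 22.48% × ($3,530.00 − $2,600.00) = $324.40 + 22.48% × $930.00 = $533.46
Workforce Levy: 5.57% × $3,866.00 = $215.34
Medical Insurance Levy: 5.8% × $3,866.00 = $224.23
Total: $533.46 + $215.34 + $224.23 = $973.03

$973.03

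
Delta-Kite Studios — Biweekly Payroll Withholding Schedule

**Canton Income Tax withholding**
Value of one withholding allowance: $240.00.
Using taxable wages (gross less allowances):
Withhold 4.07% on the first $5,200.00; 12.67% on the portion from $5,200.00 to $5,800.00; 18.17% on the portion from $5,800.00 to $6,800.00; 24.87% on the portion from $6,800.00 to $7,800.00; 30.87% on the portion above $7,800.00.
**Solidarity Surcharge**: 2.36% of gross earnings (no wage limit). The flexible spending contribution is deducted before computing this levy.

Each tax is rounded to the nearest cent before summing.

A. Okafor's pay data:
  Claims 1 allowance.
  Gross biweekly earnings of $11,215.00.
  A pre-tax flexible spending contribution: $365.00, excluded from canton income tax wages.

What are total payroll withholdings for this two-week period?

Canton Income Tax: taxable = $11,215.00 − $365.00 − 1×$240.00 = $10,610.00
  $718.06 + 30.87% × ($10,610.00 − $7,800.00) = $718.06 + 30.87% × $2,810.00 = $1,585.51
Solidarity Surcharge: 2.36% × $10,850.00 = $256.06
Total: $1,585.51 + $256.06 = $1,841.57

$1,841.57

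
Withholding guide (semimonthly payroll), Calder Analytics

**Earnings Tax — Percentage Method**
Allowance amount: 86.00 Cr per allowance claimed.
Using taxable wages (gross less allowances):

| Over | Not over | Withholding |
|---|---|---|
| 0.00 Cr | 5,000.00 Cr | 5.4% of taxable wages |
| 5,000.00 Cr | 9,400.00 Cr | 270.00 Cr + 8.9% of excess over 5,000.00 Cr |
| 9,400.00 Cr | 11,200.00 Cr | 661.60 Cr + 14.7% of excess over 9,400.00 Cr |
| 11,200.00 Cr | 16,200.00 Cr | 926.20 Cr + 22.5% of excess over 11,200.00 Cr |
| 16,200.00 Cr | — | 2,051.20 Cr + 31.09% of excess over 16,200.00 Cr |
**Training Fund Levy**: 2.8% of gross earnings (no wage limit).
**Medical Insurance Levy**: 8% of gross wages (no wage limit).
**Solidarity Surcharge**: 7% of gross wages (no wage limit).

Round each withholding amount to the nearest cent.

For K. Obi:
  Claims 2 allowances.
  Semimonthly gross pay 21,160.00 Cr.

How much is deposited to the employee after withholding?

Earnings Tax: taxable = 21,160.00 Cr − 2×86.00 Cr = 20,988.00 Cr
  2,051.20 Cr + 31.09% × (20,988.00 Cr − 16,200.00 Cr) = 2,051.20 Cr + 31.09% × 4,788.00 Cr = 3,539.79 Cr
Training Fund Levy: 2.8% × 21,160.00 Cr = 592.48 Cr
Medical Insurance Levy: 8% × 21,160.00 Cr = 1,692.80 Cr
Solidarity Surcharge: 7% × 21,160.00 Cr = 1,481.20 Cr
Total withheld: 3,539.79 Cr + 592.48 Cr + 1,692.80 Cr + 1,481.20 Cr = 7,306.27 Cr
Net pay: 21,160.00 Cr − 7,306.27 Cr = 13,853.73 Cr

13,853.73 Cr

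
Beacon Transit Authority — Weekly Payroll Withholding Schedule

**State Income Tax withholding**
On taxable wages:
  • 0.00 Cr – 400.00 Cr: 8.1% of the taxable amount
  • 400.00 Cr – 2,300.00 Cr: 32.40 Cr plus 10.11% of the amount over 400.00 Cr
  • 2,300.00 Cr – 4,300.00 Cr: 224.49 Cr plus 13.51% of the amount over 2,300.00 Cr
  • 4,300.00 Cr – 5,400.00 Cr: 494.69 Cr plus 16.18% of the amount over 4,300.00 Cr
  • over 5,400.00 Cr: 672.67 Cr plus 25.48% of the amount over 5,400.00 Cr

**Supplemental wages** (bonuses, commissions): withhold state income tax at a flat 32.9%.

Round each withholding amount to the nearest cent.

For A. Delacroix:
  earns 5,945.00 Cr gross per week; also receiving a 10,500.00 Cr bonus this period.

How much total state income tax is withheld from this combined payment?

4,266.04 Cr

State Income Tax: taxable = 5,945.00 Cr
  672.67 Cr + 25.48% × (5,945.00 Cr − 5,400.00 Cr) = 672.67 Cr + 25.48% × 545.00 Cr = 811.54 Cr
Supplemental (32.9% flat on bonus): 32.9% × 10,500.00 Cr = 3,454.50 Cr
Total state income tax: 811.54 Cr + 3,454.50 Cr = 4,266.04 Cr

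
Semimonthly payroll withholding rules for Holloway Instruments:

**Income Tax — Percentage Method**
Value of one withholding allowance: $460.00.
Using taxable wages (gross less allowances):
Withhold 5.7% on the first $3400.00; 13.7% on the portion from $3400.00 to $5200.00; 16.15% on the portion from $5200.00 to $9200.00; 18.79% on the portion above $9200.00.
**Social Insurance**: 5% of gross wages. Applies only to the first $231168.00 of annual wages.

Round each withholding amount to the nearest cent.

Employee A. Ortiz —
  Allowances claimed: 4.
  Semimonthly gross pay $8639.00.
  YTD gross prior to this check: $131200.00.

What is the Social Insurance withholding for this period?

$431.95

Social Insurance: 5% × $8639.00 = $431.95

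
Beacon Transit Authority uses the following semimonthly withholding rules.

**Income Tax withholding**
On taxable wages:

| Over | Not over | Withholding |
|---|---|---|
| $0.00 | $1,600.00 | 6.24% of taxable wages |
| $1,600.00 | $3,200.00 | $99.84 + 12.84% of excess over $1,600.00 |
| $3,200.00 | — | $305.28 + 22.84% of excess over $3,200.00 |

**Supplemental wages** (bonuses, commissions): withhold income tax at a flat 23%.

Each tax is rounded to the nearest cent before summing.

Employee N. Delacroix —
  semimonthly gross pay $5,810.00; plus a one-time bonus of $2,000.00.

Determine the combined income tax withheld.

$1,361.40

Income Tax: taxable = $5,810.00
  $305.28 + 22.84% × ($5,810.00 − $3,200.00) = $305.28 + 22.84% × $2,610.00 = $901.40
Supplemental (23% flat on bonus): 23% × $2,000.00 = $460.00
Total income tax: $901.40 + $460.00 = $1,361.40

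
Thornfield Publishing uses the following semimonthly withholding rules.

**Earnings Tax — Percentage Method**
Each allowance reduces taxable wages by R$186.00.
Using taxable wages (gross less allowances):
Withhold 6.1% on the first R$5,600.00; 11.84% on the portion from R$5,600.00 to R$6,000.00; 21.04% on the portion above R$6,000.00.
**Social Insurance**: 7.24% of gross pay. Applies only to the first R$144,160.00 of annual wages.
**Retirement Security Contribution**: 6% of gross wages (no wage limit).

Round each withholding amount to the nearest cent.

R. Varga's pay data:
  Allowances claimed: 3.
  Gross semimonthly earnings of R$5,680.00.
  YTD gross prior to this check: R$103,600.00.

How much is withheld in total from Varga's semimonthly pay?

Earnings Tax: taxable = R$5,680.00 − 3×R$186.00 = R$5,122.00
  6.1% × R$5,122.00 = R$312.44
Social Insurance: 7.24% × R$5,680.00 = R$411.23
Retirement Security Contribution: 6% × R$5,680.00 = R$340.80
Total: R$312.44 + R$411.23 + R$340.80 = R$1,064.47

R$1,064.47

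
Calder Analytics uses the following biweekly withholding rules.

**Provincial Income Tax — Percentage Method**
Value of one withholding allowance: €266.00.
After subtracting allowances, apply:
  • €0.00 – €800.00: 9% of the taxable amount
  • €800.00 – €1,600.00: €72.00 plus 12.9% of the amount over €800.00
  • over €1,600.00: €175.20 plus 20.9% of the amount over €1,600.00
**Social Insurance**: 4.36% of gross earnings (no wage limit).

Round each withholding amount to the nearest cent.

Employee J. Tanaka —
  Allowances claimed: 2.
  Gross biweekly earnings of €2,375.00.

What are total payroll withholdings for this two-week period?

€329.54

Provincial Income Tax: taxable = €2,375.00 − 2×€266.00 = €1,843.00
  €175.20 + 20.9% × (€1,843.00 − €1,600.00) = €175.20 + 20.9% × €243.00 = €225.99
Social Insurance: 4.36% × €2,375.00 = €103.55
Total: €225.99 + €103.55 = €329.54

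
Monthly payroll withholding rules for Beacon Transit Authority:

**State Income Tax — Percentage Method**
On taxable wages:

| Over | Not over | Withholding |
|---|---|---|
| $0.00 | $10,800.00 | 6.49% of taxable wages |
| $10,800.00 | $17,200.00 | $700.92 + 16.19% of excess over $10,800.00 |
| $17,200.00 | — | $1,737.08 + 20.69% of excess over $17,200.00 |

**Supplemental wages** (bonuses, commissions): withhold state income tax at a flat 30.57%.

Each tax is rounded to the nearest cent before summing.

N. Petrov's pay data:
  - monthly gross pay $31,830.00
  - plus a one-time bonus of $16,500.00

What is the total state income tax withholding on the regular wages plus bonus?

$9,808.08

State Income Tax: taxable = $31,830.00
  $1,737.08 + 20.69% × ($31,830.00 − $17,200.00) = $1,737.08 + 20.69% × $14,630.00 = $4,764.03
Supplemental (30.57% flat on bonus): 30.57% × $16,500.00 = $5,044.05
Total state income tax: $4,764.03 + $5,044.05 = $9,808.08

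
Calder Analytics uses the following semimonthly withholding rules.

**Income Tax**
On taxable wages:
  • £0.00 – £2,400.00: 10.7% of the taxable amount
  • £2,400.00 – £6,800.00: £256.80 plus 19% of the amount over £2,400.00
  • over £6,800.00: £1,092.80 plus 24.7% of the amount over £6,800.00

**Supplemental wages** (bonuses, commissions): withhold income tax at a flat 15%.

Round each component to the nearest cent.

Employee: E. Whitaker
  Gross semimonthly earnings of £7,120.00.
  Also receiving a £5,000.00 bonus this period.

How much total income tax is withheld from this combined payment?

£1,921.84

Income Tax: taxable = £7,120.00
  £1,092.80 + 24.7% × (£7,120.00 − £6,800.00) = £1,092.80 + 24.7% × £320.00 = £1,171.84
Supplemental (15% flat on bonus): 15% × £5,000.00 = £750.00
Total income tax: £1,171.84 + £750.00 = £1,921.84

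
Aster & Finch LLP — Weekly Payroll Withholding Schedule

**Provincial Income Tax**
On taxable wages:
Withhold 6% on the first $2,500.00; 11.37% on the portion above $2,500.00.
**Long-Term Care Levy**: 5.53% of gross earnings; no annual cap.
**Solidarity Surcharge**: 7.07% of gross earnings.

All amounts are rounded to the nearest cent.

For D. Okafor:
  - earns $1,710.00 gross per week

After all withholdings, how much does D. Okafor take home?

Provincial Income Tax: taxable = $1,710.00
  6% × $1,710.00 = $102.60
Long-Term Care Levy: 5.53% × $1,710.00 = $94.56
Solidarity Surcharge: 7.07% × $1,710.00 = $120.90
Total withheld: $102.60 + $94.56 + $120.90 = $318.06
Net pay: $1,710.00 − $318.06 = $1,391.94

$1,391.94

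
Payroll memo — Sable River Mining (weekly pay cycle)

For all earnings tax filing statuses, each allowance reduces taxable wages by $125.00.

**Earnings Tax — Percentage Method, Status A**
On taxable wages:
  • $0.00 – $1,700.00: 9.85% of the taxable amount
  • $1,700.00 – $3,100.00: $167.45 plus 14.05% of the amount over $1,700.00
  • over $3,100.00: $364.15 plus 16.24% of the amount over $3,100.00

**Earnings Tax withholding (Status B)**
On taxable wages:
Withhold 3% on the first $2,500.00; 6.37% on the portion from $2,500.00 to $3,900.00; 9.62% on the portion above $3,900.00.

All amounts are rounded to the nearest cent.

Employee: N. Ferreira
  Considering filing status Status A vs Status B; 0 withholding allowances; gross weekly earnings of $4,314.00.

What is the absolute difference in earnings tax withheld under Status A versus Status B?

$357.29

Earnings Tax (Status A): taxable = $4,314.00
  $364.15 + 16.24% × ($4,314.00 − $3,100.00) = $364.15 + 16.24% × $1,214.00 = $561.30
Earnings Tax (Status B): taxable = $4,314.00
  $164.18 + 9.62% × ($4,314.00 − $3,900.00) = $164.18 + 9.62% × $414.00 = $204.01
Difference: |$561.30 − $204.01| = $357.29 (higher under Status A)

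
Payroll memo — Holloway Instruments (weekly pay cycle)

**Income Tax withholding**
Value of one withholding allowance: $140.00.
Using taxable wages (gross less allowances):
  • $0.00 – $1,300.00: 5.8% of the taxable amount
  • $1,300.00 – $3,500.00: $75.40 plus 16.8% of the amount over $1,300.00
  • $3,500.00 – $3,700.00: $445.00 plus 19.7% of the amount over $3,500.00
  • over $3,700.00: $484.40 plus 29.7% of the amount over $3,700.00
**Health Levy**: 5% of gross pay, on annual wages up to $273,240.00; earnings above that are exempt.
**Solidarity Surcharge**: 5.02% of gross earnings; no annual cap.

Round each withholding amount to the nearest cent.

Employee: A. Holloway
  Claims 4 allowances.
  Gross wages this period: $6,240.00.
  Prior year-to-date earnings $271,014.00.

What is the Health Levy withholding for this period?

$111.30

Health Levy: cap $273,240.00 − YTD $271,014.00 = $2,226.00 subject; 5% × $2,226.00 = $111.30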